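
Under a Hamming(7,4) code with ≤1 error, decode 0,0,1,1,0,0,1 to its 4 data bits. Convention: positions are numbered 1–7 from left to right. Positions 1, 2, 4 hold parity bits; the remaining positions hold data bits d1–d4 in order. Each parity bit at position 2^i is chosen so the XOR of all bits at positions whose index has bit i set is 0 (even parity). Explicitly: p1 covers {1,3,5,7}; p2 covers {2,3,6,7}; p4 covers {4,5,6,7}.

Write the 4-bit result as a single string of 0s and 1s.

1001

s1 (pos 1,3,5,7): 0⊕1⊕0⊕1 = 0
s2 (pos 2,3,6,7): 0⊕1⊕0⊕1 = 0
s4 (pos 4,5,6,7): 1⊕0⊕0⊕1 = 0
Syndrome s4…s1 = 000 → no error.
Read data bits from positions 3,5,6,7: 1001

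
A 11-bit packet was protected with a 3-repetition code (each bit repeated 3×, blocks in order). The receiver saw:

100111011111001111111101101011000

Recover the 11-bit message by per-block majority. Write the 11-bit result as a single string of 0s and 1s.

Block 1 (100): 1 one → 0
Block 2 (111): 3 ones → 1
Block 3 (011): 2 ones → 1
Block 4 (111): 3 ones → 1
Block 5 (001): 1 one → 0
Block 6 (111): 3 ones → 1
Block 7 (111): 3 ones → 1
Block 8 (101): 2 ones → 1
Block 9 (101): 2 ones → 1
Block 10 (011): 2 ones → 1
Block 11 (000): 0 ones → 0

01110111110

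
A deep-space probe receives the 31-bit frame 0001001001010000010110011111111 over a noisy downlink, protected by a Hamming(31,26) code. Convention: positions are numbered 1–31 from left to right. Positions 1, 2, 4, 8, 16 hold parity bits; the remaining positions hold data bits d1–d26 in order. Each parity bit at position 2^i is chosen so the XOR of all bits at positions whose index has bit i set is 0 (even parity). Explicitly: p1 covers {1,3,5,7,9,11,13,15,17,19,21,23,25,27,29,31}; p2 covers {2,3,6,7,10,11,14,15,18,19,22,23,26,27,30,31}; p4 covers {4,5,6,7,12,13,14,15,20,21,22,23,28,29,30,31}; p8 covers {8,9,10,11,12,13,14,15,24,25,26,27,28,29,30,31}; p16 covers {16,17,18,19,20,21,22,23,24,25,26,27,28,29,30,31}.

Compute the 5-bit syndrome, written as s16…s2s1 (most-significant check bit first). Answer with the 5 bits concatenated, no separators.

10110

s1 (pos 1,3,5,7,9,11,13,15,17,19,21,23,25,27,29,31): 0⊕0⊕0⊕1⊕0⊕0⊕0⊕0⊕0⊕0⊕1⊕0⊕1⊕1⊕1⊕1 = 0
s2 (pos 2,3,6,7,10,11,14,15,18,19,22,23,26,27,30,31): 0⊕0⊕0⊕1⊕1⊕0⊕0⊕0⊕1⊕0⊕0⊕0⊕1⊕1⊕1⊕1 = 1
s4 (pos 4,5,6,7,12,13,14,15,20,21,22,23,28,29,30,31): 1⊕0⊕0⊕1⊕1⊕0⊕0⊕0⊕1⊕1⊕0⊕0⊕1⊕1⊕1⊕1 = 1
s8 (pos 8,9,10,11,12,13,14,15,24,25,26,27,28,29,30,31): 0⊕0⊕1⊕0⊕1⊕0⊕0⊕0⊕1⊕1⊕1⊕1⊕1⊕1⊕1⊕1 = 0
s16 (pos 16,17,18,19,20,21,22,23,24,25,26,27,28,29,30,31): 0⊕0⊕1⊕0⊕1⊕1⊕0⊕0⊕1⊕1⊕1⊕1⊕1⊕1⊕1⊕1 = 1
Syndrome s16…s1 = 10110 → error at position 22.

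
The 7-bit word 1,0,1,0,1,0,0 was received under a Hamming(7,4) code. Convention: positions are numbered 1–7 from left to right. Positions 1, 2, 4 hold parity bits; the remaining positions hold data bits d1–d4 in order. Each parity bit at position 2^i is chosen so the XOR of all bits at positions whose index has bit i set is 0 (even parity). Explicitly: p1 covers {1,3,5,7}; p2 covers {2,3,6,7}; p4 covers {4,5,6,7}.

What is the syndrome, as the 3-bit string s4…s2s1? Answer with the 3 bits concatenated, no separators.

111

s1 (pos 1,3,5,7): 1⊕1⊕1⊕0 = 1
s2 (pos 2,3,6,7): 0⊕1⊕0⊕0 = 1
s4 (pos 4,5,6,7): 0⊕1⊕0⊕0 = 1
Syndrome s4…s1 = 111 → error at position 7.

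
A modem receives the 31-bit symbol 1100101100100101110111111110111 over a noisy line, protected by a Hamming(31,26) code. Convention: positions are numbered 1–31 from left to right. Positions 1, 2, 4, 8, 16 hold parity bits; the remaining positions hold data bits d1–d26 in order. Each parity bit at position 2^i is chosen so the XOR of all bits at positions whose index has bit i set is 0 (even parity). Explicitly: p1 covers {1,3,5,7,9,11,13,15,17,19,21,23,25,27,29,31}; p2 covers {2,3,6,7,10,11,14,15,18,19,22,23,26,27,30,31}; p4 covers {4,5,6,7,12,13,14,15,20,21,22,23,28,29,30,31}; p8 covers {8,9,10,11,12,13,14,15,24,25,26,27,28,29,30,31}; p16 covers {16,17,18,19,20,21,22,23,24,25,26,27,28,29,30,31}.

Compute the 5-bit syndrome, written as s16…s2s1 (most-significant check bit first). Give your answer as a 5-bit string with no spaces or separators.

00011

s1 (pos 1,3,5,7,9,11,13,15,17,19,21,23,25,27,29,31): 1⊕0⊕1⊕1⊕0⊕1⊕0⊕0⊕1⊕0⊕1⊕1⊕1⊕1⊕1⊕1 = 1
s2 (pos 2,3,6,7,10,11,14,15,18,19,22,23,26,27,30,31): 1⊕0⊕0⊕1⊕0⊕1⊕1⊕0⊕1⊕0⊕1⊕1⊕1⊕1⊕1⊕1 = 1
s4 (pos 4,5,6,7,12,13,14,15,20,21,22,23,28,29,30,31): 0⊕1⊕0⊕1⊕0⊕0⊕1⊕0⊕1⊕1⊕1⊕1⊕0⊕1⊕1⊕1 = 0
s8 (pos 8,9,10,11,12,13,14,15,24,25,26,27,28,29,30,31): 1⊕0⊕0⊕1⊕0⊕0⊕1⊕0⊕1⊕1⊕1⊕1⊕0⊕1⊕1⊕1 = 0
s16 (pos 16,17,18,19,20,21,22,23,24,25,26,27,28,29,30,31): 1⊕1⊕1⊕0⊕1⊕1⊕1⊕1⊕1⊕1⊕1⊕1⊕0⊕1⊕1⊕1 = 0
Syndrome s16…s1 = 00011 → error at position 3.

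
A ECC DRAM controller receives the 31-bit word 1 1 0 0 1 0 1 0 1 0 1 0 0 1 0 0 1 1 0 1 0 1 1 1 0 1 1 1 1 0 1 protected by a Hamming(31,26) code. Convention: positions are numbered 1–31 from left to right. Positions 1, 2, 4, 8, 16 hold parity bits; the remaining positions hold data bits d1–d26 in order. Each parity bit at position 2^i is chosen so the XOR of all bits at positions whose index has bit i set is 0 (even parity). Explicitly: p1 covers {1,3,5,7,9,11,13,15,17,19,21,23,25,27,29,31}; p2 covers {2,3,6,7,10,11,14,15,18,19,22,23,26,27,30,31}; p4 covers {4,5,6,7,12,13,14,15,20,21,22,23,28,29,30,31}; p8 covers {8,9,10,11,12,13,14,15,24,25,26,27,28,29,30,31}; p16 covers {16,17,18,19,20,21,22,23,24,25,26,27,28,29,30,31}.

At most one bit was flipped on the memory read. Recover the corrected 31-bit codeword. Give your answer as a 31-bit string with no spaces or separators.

1100101010100100110101110110101

s1 (pos 1,3,5,7,9,11,13,15,17,19,21,23,25,27,29,31): 1⊕0⊕1⊕1⊕1⊕1⊕0⊕0⊕1⊕0⊕0⊕1⊕0⊕1⊕1⊕1 = 0
s2 (pos 2,3,6,7,10,11,14,15,18,19,22,23,26,27,30,31): 1⊕0⊕0⊕1⊕0⊕1⊕1⊕0⊕1⊕0⊕1⊕1⊕1⊕1⊕0⊕1 = 0
s4 (pos 4,5,6,7,12,13,14,15,20,21,22,23,28,29,30,31): 0⊕1⊕0⊕1⊕0⊕0⊕1⊕0⊕1⊕0⊕1⊕1⊕1⊕1⊕0⊕1 = 1
s8 (pos 8,9,10,11,12,13,14,15,24,25,26,27,28,29,30,31): 0⊕1⊕0⊕1⊕0⊕0⊕1⊕0⊕1⊕0⊕1⊕1⊕1⊕1⊕0⊕1 = 1
s16 (pos 16,17,18,19,20,21,22,23,24,25,26,27,28,29,30,31): 0⊕1⊕1⊕0⊕1⊕0⊕1⊕1⊕1⊕0⊕1⊕1⊕1⊕1⊕0⊕1 = 1
Syndrome s16…s1 = 11100 → error at position 28.
Flip position 28: 1100101010100100110101110111101 → 1100101010100100110101110110101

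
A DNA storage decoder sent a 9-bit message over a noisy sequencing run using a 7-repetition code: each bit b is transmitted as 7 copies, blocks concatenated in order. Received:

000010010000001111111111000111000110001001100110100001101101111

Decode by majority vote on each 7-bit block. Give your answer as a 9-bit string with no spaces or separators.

001110101

Block 1 (0000100): 1 one → 0
Block 2 (1000000): 1 one → 0
Block 3 (1111111): 7 ones → 1
Block 4 (1110001): 4 ones → 1
Block 5 (1100011): 4 ones → 1
Block 6 (0001001): 2 ones → 0
Block 7 (1001101): 4 ones → 1
Block 8 (0000110): 2 ones → 0
Block 9 (1101111): 6 ones → 1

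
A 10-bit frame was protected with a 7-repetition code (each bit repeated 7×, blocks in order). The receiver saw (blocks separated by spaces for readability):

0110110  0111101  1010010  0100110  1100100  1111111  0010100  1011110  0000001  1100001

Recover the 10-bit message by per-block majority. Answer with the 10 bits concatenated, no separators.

1100010100

Block 1 (0110110): 4 ones → 1
Block 2 (0111101): 5 ones → 1
Block 3 (1010010): 3 ones → 0
Block 4 (0100110): 3 ones → 0
Block 5 (1100100): 3 ones → 0
Block 6 (1111111): 7 ones → 1
Block 7 (0010100): 2 ones → 0
Block 8 (1011110): 5 ones → 1
Block 9 (0000001): 1 one → 0
Block 10 (1100001): 3 ones → 0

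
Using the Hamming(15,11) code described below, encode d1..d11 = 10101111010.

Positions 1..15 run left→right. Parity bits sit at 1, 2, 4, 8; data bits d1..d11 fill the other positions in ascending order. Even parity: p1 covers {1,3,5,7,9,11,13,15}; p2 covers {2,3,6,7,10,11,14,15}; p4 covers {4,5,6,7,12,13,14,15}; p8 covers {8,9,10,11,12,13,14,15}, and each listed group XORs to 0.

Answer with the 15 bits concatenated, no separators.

111101011111010

Place data at non-parity positions: p1 p2 1 p4 0 1 0 p8 1 1 1 1 0 1 0
p1 (pos 1,3,5,7,9,11,13,15): XOR of data positions = 1⊕0⊕0⊕1⊕1⊕0⊕0 = 1
p2 (pos 2,3,6,7,10,11,14,15): XOR of data positions = 1⊕1⊕0⊕1⊕1⊕1⊕0 = 1
p4 (pos 4,5,6,7,12,13,14,15): XOR of data positions = 0⊕1⊕0⊕1⊕0⊕1⊕0 = 1
p8 (pos 8,9,10,11,12,13,14,15): XOR of data positions = 1⊕1⊕1⊕1⊕0⊕1⊕0 = 1
Codeword: 111101011111010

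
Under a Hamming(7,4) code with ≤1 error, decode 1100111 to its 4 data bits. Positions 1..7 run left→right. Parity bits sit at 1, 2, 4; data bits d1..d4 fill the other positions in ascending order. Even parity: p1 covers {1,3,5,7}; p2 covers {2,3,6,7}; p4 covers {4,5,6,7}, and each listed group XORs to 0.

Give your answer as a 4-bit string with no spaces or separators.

0110

s1 (pos 1,3,5,7): 1⊕0⊕1⊕1 = 1
s2 (pos 2,3,6,7): 1⊕0⊕1⊕1 = 1
s4 (pos 4,5,6,7): 0⊕1⊕1⊕1 = 1
Syndrome s4…s1 = 111 → error at position 7.
Flip position 7: 1100111 → 1100110
Read data bits from positions 3,5,6,7: 0110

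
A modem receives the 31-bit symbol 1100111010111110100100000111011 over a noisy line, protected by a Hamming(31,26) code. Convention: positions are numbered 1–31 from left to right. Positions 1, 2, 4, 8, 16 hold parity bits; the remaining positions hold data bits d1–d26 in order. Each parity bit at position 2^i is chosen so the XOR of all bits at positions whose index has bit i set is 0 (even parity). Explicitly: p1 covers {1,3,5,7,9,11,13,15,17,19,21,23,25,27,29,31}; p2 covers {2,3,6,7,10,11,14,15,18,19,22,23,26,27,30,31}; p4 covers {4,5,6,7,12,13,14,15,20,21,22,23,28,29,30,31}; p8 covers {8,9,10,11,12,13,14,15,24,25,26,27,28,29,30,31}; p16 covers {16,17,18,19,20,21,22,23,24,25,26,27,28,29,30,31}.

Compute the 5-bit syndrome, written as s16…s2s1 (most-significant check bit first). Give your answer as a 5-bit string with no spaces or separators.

11100

s1 (pos 1,3,5,7,9,11,13,15,17,19,21,23,25,27,29,31): 1⊕0⊕1⊕1⊕1⊕1⊕1⊕1⊕1⊕0⊕0⊕0⊕0⊕1⊕0⊕1 = 0
s2 (pos 2,3,6,7,10,11,14,15,18,19,22,23,26,27,30,31): 1⊕0⊕1⊕1⊕0⊕1⊕1⊕1⊕0⊕0⊕0⊕0⊕1⊕1⊕1⊕1 = 0
s4 (pos 4,5,6,7,12,13,14,15,20,21,22,23,28,29,30,31): 0⊕1⊕1⊕1⊕1⊕1⊕1⊕1⊕1⊕0⊕0⊕0⊕1⊕0⊕1⊕1 = 1
s8 (pos 8,9,10,11,12,13,14,15,24,25,26,27,28,29,30,31): 0⊕1⊕0⊕1⊕1⊕1⊕1⊕1⊕0⊕0⊕1⊕1⊕1⊕0⊕1⊕1 = 1
s16 (pos 16,17,18,19,20,21,22,23,24,25,26,27,28,29,30,31): 0⊕1⊕0⊕0⊕1⊕0⊕0⊕0⊕0⊕0⊕1⊕1⊕1⊕0⊕1⊕1 = 1
Syndrome s16…s1 = 11100 → error at position 28.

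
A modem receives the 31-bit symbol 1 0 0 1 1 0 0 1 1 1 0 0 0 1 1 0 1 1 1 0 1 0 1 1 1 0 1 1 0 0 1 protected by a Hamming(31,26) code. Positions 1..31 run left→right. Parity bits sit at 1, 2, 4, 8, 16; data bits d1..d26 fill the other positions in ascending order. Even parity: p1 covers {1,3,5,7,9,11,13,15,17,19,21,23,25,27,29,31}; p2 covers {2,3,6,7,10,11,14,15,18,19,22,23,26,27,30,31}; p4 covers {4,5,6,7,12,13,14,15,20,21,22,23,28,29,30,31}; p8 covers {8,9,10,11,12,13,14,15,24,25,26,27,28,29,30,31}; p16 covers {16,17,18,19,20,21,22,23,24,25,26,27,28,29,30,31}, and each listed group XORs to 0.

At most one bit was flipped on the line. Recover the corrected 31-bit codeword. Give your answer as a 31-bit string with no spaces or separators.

s1 (pos 1,3,5,7,9,11,13,15,17,19,21,23,25,27,29,31): 1⊕0⊕1⊕0⊕1⊕0⊕0⊕1⊕1⊕1⊕1⊕1⊕1⊕1⊕0⊕1 = 1
s2 (pos 2,3,6,7,10,11,14,15,18,19,22,23,26,27,30,31): 0⊕0⊕0⊕0⊕1⊕0⊕1⊕1⊕1⊕1⊕0⊕1⊕0⊕1⊕0⊕1 = 0
s4 (pos 4,5,6,7,12,13,14,15,20,21,22,23,28,29,30,31): 1⊕1⊕0⊕0⊕0⊕0⊕1⊕1⊕0⊕1⊕0⊕1⊕1⊕0⊕0⊕1 = 0
s8 (pos 8,9,10,11,12,13,14,15,24,25,26,27,28,29,30,31): 1⊕1⊕1⊕0⊕0⊕0⊕1⊕1⊕1⊕1⊕0⊕1⊕1⊕0⊕0⊕1 = 0
s16 (pos 16,17,18,19,20,21,22,23,24,25,26,27,28,29,30,31): 0⊕1⊕1⊕1⊕0⊕1⊕0⊕1⊕1⊕1⊕0⊕1⊕1⊕0⊕0⊕1 = 0
Syndrome s16…s1 = 00001 → error at position 1.
Flip position 1: 1001100111000110111010111011001 → 0001100111000110111010111011001

0001100111000110111010111011001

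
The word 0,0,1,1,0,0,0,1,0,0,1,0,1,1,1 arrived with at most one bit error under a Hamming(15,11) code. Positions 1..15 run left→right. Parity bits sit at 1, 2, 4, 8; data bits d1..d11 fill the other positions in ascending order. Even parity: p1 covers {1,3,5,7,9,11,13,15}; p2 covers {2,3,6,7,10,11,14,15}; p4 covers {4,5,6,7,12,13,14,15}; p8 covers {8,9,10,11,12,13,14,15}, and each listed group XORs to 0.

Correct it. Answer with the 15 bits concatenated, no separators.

s1 (pos 1,3,5,7,9,11,13,15): 0⊕1⊕0⊕0⊕0⊕1⊕1⊕1 = 0
s2 (pos 2,3,6,7,10,11,14,15): 0⊕1⊕0⊕0⊕0⊕1⊕1⊕1 = 0
s4 (pos 4,5,6,7,12,13,14,15): 1⊕0⊕0⊕0⊕0⊕1⊕1⊕1 = 0
s8 (pos 8,9,10,11,12,13,14,15): 1⊕0⊕0⊕1⊕0⊕1⊕1⊕1 = 1
Syndrome s8…s1 = 1000 → error at position 8.
Flip position 8: 001100010010111 → 001100000010111

001100000010111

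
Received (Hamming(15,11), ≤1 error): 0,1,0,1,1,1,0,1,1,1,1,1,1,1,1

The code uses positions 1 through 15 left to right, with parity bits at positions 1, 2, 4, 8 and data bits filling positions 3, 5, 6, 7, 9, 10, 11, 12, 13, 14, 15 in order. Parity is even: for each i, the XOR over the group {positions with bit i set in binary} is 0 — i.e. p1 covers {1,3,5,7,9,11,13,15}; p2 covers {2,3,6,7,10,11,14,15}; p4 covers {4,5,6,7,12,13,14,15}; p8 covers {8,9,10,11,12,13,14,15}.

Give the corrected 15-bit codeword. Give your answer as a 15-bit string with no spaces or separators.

s1 (pos 1,3,5,7,9,11,13,15): 0⊕0⊕1⊕0⊕1⊕1⊕1⊕1 = 1
s2 (pos 2,3,6,7,10,11,14,15): 1⊕0⊕1⊕0⊕1⊕1⊕1⊕1 = 0
s4 (pos 4,5,6,7,12,13,14,15): 1⊕1⊕1⊕0⊕1⊕1⊕1⊕1 = 1
s8 (pos 8,9,10,11,12,13,14,15): 1⊕1⊕1⊕1⊕1⊕1⊕1⊕1 = 0
Syndrome s8…s1 = 0101 → error at position 5.
Flip position 5: 010111011111111 → 010101011111111

010101011111111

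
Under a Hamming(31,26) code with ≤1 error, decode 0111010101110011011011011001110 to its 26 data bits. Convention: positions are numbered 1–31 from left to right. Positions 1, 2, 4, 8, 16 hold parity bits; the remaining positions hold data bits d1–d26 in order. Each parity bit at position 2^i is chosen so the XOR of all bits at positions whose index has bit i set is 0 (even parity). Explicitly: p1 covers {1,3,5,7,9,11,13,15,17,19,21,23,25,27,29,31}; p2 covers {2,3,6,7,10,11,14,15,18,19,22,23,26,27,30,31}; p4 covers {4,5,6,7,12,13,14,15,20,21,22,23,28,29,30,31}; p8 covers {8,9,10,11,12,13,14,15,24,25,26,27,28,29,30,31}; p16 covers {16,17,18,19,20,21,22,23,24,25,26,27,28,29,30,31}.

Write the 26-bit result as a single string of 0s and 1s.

11100111001011011011001110

s1 (pos 1,3,5,7,9,11,13,15,17,19,21,23,25,27,29,31): 0⊕1⊕0⊕0⊕0⊕1⊕0⊕1⊕0⊕1⊕1⊕0⊕1⊕0⊕1⊕0 = 1
s2 (pos 2,3,6,7,10,11,14,15,18,19,22,23,26,27,30,31): 1⊕1⊕1⊕0⊕1⊕1⊕0⊕1⊕1⊕1⊕1⊕0⊕0⊕0⊕1⊕0 = 0
s4 (pos 4,5,6,7,12,13,14,15,20,21,22,23,28,29,30,31): 1⊕0⊕1⊕0⊕1⊕0⊕0⊕1⊕0⊕1⊕1⊕0⊕1⊕1⊕1⊕0 = 1
s8 (pos 8,9,10,11,12,13,14,15,24,25,26,27,28,29,30,31): 1⊕0⊕1⊕1⊕1⊕0⊕0⊕1⊕1⊕1⊕0⊕0⊕1⊕1⊕1⊕0 = 0
s16 (pos 16,17,18,19,20,21,22,23,24,25,26,27,28,29,30,31): 1⊕0⊕1⊕1⊕0⊕1⊕1⊕0⊕1⊕1⊕0⊕0⊕1⊕1⊕1⊕0 = 0
Syndrome s16…s1 = 00101 → error at position 5.
Flip position 5: 0111010101110011011011011001110 → 0111110101110011011011011001110
Read data bits from positions 3,5,6,7,9,10,11,12,13,14,15,17,18,19,20,21,22,23,24,25,26,27,28,29,30,31: 11100111001011011011001110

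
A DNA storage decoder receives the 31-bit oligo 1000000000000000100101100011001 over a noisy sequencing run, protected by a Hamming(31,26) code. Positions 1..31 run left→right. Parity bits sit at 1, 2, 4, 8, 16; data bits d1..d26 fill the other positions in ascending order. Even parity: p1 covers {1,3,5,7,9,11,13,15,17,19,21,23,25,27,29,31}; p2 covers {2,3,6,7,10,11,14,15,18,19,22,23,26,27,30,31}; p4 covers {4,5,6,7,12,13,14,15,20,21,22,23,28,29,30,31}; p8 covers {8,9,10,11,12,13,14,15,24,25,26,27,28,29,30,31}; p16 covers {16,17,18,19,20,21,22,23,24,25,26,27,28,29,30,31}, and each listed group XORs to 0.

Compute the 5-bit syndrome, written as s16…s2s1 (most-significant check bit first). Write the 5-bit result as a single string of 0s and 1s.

s1 (pos 1,3,5,7,9,11,13,15,17,19,21,23,25,27,29,31): 1⊕0⊕0⊕0⊕0⊕0⊕0⊕0⊕1⊕0⊕0⊕1⊕0⊕1⊕0⊕1 = 1
s2 (pos 2,3,6,7,10,11,14,15,18,19,22,23,26,27,30,31): 0⊕0⊕0⊕0⊕0⊕0⊕0⊕0⊕0⊕0⊕1⊕1⊕0⊕1⊕0⊕1 = 0
s4 (pos 4,5,6,7,12,13,14,15,20,21,22,23,28,29,30,31): 0⊕0⊕0⊕0⊕0⊕0⊕0⊕0⊕1⊕0⊕1⊕1⊕1⊕0⊕0⊕1 = 1
s8 (pos 8,9,10,11,12,13,14,15,24,25,26,27,28,29,30,31): 0⊕0⊕0⊕0⊕0⊕0⊕0⊕0⊕0⊕0⊕0⊕1⊕1⊕0⊕0⊕1 = 1
s16 (pos 16,17,18,19,20,21,22,23,24,25,26,27,28,29,30,31): 0⊕1⊕0⊕0⊕1⊕0⊕1⊕1⊕0⊕0⊕0⊕1⊕1⊕0⊕0⊕1 = 1
Syndrome s16…s1 = 11101 → error at position 29.

11101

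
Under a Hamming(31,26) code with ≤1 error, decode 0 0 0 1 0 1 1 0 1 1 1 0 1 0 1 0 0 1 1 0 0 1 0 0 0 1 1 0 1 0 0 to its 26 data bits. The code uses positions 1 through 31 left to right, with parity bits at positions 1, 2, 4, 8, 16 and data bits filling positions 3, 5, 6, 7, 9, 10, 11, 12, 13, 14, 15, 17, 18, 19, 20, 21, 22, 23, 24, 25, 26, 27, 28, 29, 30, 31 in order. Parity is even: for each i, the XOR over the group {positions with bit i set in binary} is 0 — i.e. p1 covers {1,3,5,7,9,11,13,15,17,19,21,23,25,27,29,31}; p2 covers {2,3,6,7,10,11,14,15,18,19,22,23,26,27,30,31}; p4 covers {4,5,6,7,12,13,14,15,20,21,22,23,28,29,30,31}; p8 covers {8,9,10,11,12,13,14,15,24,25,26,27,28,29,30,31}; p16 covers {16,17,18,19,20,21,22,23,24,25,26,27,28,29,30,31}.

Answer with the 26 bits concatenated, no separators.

00111110101011001000110100

s1 (pos 1,3,5,7,9,11,13,15,17,19,21,23,25,27,29,31): 0⊕0⊕0⊕1⊕1⊕1⊕1⊕1⊕0⊕1⊕0⊕0⊕0⊕1⊕1⊕0 = 0
s2 (pos 2,3,6,7,10,11,14,15,18,19,22,23,26,27,30,31): 0⊕0⊕1⊕1⊕1⊕1⊕0⊕1⊕1⊕1⊕1⊕0⊕1⊕1⊕0⊕0 = 0
s4 (pos 4,5,6,7,12,13,14,15,20,21,22,23,28,29,30,31): 1⊕0⊕1⊕1⊕0⊕1⊕0⊕1⊕0⊕0⊕1⊕0⊕0⊕1⊕0⊕0 = 1
s8 (pos 8,9,10,11,12,13,14,15,24,25,26,27,28,29,30,31): 0⊕1⊕1⊕1⊕0⊕1⊕0⊕1⊕0⊕0⊕1⊕1⊕0⊕1⊕0⊕0 = 0
s16 (pos 16,17,18,19,20,21,22,23,24,25,26,27,28,29,30,31): 0⊕0⊕1⊕1⊕0⊕0⊕1⊕0⊕0⊕0⊕1⊕1⊕0⊕1⊕0⊕0 = 0
Syndrome s16…s1 = 00100 → error at position 4.
Flip position 4: 0001011011101010011001000110100 → 0000011011101010011001000110100
Read data bits from positions 3,5,6,7,9,10,11,12,13,14,15,17,18,19,20,21,22,23,24,25,26,27,28,29,30,31: 00111110101011001000110100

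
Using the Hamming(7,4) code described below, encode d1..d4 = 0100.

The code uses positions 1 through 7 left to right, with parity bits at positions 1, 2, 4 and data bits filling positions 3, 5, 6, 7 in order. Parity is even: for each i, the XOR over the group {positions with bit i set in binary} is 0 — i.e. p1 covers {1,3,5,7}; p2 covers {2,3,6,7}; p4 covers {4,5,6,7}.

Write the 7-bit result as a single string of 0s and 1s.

1001100

Place data at non-parity positions: p1 p2 0 p4 1 0 0
p1 (pos 1,3,5,7): XOR of data positions = 0⊕1⊕0 = 1
p2 (pos 2,3,6,7): XOR of data positions = 0⊕0⊕0 = 0
p4 (pos 4,5,6,7): XOR of data positions = 1⊕0⊕0 = 1
Codeword: 1001100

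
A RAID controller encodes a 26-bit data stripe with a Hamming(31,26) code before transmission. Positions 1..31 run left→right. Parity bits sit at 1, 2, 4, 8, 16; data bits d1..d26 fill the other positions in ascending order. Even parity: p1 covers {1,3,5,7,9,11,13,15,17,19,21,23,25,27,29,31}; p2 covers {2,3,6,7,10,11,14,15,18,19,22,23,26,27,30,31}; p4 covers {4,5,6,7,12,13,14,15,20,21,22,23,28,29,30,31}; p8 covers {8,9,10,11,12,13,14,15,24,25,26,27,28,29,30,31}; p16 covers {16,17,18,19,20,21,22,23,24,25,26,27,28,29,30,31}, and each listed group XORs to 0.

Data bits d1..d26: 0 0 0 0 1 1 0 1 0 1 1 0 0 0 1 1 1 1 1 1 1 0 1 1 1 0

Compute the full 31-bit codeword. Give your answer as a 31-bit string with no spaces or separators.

Place data at non-parity positions: p1 p2 0 p4 0 0 0 p8 1 1 0 1 0 1 1 p16 0 0 0 1 1 1 1 1 1 1 0 1 1 1 0
p1 (pos 1,3,5,7,9,11,13,15,17,19,21,23,25,27,29,31): XOR of data positions = 0⊕0⊕0⊕1⊕0⊕0⊕1⊕0⊕0⊕1⊕1⊕1⊕0⊕1⊕0 = 0
p2 (pos 2,3,6,7,10,11,14,15,18,19,22,23,26,27,30,31): XOR of data positions = 0⊕0⊕0⊕1⊕0⊕1⊕1⊕0⊕0⊕1⊕1⊕1⊕0⊕1⊕0 = 1
p4 (pos 4,5,6,7,12,13,14,15,20,21,22,23,28,29,30,31): XOR of data positions = 0⊕0⊕0⊕1⊕0⊕1⊕1⊕1⊕1⊕1⊕1⊕1⊕1⊕1⊕0 = 0
p8 (pos 8,9,10,11,12,13,14,15,24,25,26,27,28,29,30,31): XOR of data positions = 1⊕1⊕0⊕1⊕0⊕1⊕1⊕1⊕1⊕1⊕0⊕1⊕1⊕1⊕0 = 1
p16 (pos 16,17,18,19,20,21,22,23,24,25,26,27,28,29,30,31): XOR of data positions = 0⊕0⊕0⊕1⊕1⊕1⊕1⊕1⊕1⊕1⊕0⊕1⊕1⊕1⊕0 = 0
Codeword: 0100000111010110000111111101110

0100000111010110000111111101110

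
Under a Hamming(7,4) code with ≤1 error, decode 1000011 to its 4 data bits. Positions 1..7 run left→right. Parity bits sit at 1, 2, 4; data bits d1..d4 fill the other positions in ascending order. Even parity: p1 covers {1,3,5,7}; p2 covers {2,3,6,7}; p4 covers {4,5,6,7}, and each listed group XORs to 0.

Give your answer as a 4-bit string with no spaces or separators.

0011

s1 (pos 1,3,5,7): 1⊕0⊕0⊕1 = 0
s2 (pos 2,3,6,7): 0⊕0⊕1⊕1 = 0
s4 (pos 4,5,6,7): 0⊕0⊕1⊕1 = 0
Syndrome s4…s1 = 000 → no error.
Read data bits from positions 3,5,6,7: 0011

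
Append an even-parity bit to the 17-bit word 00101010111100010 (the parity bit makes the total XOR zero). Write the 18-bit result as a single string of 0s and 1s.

XOR of the 17 data bits: 0⊕0⊕1⊕0⊕1⊕0⊕1⊕0⊕1⊕1⊕1⊕1⊕0⊕0⊕0⊕1⊕0 = 0
Parity bit = 0 (so all 18 bits XOR to 0).

001010101111000100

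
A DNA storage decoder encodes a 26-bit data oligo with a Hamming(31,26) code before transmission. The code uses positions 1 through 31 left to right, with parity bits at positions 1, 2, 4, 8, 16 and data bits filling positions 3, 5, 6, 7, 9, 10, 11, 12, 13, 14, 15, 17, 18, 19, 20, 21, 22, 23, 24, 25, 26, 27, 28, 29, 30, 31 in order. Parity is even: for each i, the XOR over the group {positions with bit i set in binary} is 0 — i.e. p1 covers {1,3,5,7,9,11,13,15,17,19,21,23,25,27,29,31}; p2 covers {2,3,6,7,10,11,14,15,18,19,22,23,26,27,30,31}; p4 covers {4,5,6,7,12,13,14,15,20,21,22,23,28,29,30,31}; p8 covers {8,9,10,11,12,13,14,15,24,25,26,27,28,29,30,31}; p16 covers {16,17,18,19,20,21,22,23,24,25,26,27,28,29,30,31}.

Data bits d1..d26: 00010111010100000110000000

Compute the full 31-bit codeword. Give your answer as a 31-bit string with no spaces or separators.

Place data at non-parity positions: p1 p2 0 p4 0 0 1 p8 0 1 1 1 0 1 0 p16 1 0 0 0 0 0 1 1 0 0 0 0 0 0 0
p1 (pos 1,3,5,7,9,11,13,15,17,19,21,23,25,27,29,31): XOR of data positions = 0⊕0⊕1⊕0⊕1⊕0⊕0⊕1⊕0⊕0⊕1⊕0⊕0⊕0⊕0 = 0
p2 (pos 2,3,6,7,10,11,14,15,18,19,22,23,26,27,30,31): XOR of data positions = 0⊕0⊕1⊕1⊕1⊕1⊕0⊕0⊕0⊕0⊕1⊕0⊕0⊕0⊕0 = 1
p4 (pos 4,5,6,7,12,13,14,15,20,21,22,23,28,29,30,31): XOR of data positions = 0⊕0⊕1⊕1⊕0⊕1⊕0⊕0⊕0⊕0⊕1⊕0⊕0⊕0⊕0 = 0
p8 (pos 8,9,10,11,12,13,14,15,24,25,26,27,28,29,30,31): XOR of data positions = 0⊕1⊕1⊕1⊕0⊕1⊕0⊕1⊕0⊕0⊕0⊕0⊕0⊕0⊕0 = 1
p16 (pos 16,17,18,19,20,21,22,23,24,25,26,27,28,29,30,31): XOR of data positions = 1⊕0⊕0⊕0⊕0⊕0⊕1⊕1⊕0⊕0⊕0⊕0⊕0⊕0⊕0 = 1
Codeword: 0100001101110101100000110000000

0100001101110101100000110000000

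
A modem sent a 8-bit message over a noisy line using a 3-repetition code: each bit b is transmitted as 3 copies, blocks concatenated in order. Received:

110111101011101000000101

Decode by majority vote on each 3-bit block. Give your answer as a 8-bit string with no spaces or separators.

11111001

Block 1 (110): 2 ones → 1
Block 2 (111): 3 ones → 1
Block 3 (101): 2 ones → 1
Block 4 (011): 2 ones → 1
Block 5 (101): 2 ones → 1
Block 6 (000): 0 ones → 0
Block 7 (000): 0 ones → 0
Block 8 (101): 2 ones → 1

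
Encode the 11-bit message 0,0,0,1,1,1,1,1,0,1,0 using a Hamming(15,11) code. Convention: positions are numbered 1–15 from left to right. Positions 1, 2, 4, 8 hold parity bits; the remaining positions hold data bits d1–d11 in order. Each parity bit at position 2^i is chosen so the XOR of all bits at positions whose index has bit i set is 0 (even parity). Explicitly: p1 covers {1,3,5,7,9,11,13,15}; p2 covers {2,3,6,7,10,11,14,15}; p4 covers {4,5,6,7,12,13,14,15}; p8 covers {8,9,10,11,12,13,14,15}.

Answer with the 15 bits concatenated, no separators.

Place data at non-parity positions: p1 p2 0 p4 0 0 1 p8 1 1 1 1 0 1 0
p1 (pos 1,3,5,7,9,11,13,15): XOR of data positions = 0⊕0⊕1⊕1⊕1⊕0⊕0 = 1
p2 (pos 2,3,6,7,10,11,14,15): XOR of data positions = 0⊕0⊕1⊕1⊕1⊕1⊕0 = 0
p4 (pos 4,5,6,7,12,13,14,15): XOR of data positions = 0⊕0⊕1⊕1⊕0⊕1⊕0 = 1
p8 (pos 8,9,10,11,12,13,14,15): XOR of data positions = 1⊕1⊕1⊕1⊕0⊕1⊕0 = 1
Codeword: 100100111111010

100100111111010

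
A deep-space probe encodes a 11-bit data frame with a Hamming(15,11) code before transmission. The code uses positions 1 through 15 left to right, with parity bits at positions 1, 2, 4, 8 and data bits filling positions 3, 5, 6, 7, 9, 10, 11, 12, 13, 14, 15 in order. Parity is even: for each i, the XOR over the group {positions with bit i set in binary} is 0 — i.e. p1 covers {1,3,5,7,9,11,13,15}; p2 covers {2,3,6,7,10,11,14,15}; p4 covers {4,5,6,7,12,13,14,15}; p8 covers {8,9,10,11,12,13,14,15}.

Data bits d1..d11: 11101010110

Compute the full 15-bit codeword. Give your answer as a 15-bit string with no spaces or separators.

Place data at non-parity positions: p1 p2 1 p4 1 1 0 p8 1 0 1 0 1 1 0
p1 (pos 1,3,5,7,9,11,13,15): XOR of data positions = 1⊕1⊕0⊕1⊕1⊕1⊕0 = 1
p2 (pos 2,3,6,7,10,11,14,15): XOR of data positions = 1⊕1⊕0⊕0⊕1⊕1⊕0 = 0
p4 (pos 4,5,6,7,12,13,14,15): XOR of data positions = 1⊕1⊕0⊕0⊕1⊕1⊕0 = 0
p8 (pos 8,9,10,11,12,13,14,15): XOR of data positions = 1⊕0⊕1⊕0⊕1⊕1⊕0 = 0
Codeword: 101011001010110

101011001010110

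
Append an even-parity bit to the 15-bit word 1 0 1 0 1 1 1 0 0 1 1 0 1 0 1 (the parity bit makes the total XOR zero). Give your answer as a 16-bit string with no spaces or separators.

1010111001101011

XOR of the 15 data bits: 1⊕0⊕1⊕0⊕1⊕1⊕1⊕0⊕0⊕1⊕1⊕0⊕1⊕0⊕1 = 1
Parity bit = 1 (so all 16 bits XOR to 0).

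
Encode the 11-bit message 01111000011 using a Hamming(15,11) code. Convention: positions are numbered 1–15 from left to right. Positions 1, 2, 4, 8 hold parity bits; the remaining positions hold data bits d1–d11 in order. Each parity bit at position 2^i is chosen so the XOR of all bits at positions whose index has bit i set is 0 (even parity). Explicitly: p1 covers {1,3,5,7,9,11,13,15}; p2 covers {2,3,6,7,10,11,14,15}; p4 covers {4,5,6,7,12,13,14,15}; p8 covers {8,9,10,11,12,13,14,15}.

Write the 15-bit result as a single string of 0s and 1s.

Place data at non-parity positions: p1 p2 0 p4 1 1 1 p8 1 0 0 0 0 1 1
p1 (pos 1,3,5,7,9,11,13,15): XOR of data positions = 0⊕1⊕1⊕1⊕0⊕0⊕1 = 0
p2 (pos 2,3,6,7,10,11,14,15): XOR of data positions = 0⊕1⊕1⊕0⊕0⊕1⊕1 = 0
p4 (pos 4,5,6,7,12,13,14,15): XOR of data positions = 1⊕1⊕1⊕0⊕0⊕1⊕1 = 1
p8 (pos 8,9,10,11,12,13,14,15): XOR of data positions = 1⊕0⊕0⊕0⊕0⊕1⊕1 = 1
Codeword: 000111111000011

000111111000011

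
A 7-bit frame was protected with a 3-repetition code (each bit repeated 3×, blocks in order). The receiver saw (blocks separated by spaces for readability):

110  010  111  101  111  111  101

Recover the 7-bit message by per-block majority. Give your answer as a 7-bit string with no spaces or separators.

Block 1 (110): 2 ones → 1
Block 2 (010): 1 one → 0
Block 3 (111): 3 ones → 1
Block 4 (101): 2 ones → 1
Block 5 (111): 3 ones → 1
Block 6 (111): 3 ones → 1
Block 7 (101): 2 ones → 1

1011111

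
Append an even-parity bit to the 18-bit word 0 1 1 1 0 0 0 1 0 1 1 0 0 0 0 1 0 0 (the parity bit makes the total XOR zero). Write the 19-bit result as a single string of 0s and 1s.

XOR of the 18 data bits: 0⊕1⊕1⊕1⊕0⊕0⊕0⊕1⊕0⊕1⊕1⊕0⊕0⊕0⊕0⊕1⊕0⊕0 = 1
Parity bit = 1 (so all 19 bits XOR to 0).

0111000101100001001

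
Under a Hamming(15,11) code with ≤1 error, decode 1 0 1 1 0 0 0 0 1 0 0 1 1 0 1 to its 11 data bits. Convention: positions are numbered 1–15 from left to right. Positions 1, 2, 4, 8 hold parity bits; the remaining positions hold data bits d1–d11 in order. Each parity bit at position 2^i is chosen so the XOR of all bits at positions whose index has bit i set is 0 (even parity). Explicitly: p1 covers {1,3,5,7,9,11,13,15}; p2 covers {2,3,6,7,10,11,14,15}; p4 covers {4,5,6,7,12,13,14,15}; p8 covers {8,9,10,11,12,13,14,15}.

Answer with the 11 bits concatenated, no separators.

s1 (pos 1,3,5,7,9,11,13,15): 1⊕1⊕0⊕0⊕1⊕0⊕1⊕1 = 1
s2 (pos 2,3,6,7,10,11,14,15): 0⊕1⊕0⊕0⊕0⊕0⊕0⊕1 = 0
s4 (pos 4,5,6,7,12,13,14,15): 1⊕0⊕0⊕0⊕1⊕1⊕0⊕1 = 0
s8 (pos 8,9,10,11,12,13,14,15): 0⊕1⊕0⊕0⊕1⊕1⊕0⊕1 = 0
Syndrome s8…s1 = 0001 → error at position 1.
Flip position 1: 101100001001101 → 001100001001101
Read data bits from positions 3,5,6,7,9,10,11,12,13,14,15: 10001001101

10001001101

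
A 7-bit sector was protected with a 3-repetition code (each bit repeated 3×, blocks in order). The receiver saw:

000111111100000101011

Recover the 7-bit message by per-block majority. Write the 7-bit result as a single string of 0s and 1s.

Block 1 (000): 0 ones → 0
Block 2 (111): 3 ones → 1
Block 3 (111): 3 ones → 1
Block 4 (100): 1 one → 0
Block 5 (000): 0 ones → 0
Block 6 (101): 2 ones → 1
Block 7 (011): 2 ones → 1

0110011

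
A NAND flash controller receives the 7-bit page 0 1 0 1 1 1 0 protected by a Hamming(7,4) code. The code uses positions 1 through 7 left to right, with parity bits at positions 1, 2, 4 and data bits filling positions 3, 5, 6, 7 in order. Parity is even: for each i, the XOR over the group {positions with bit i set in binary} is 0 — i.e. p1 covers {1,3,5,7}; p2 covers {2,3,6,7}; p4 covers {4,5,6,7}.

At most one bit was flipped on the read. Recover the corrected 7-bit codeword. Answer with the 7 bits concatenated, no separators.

s1 (pos 1,3,5,7): 0⊕0⊕1⊕0 = 1
s2 (pos 2,3,6,7): 1⊕0⊕1⊕0 = 0
s4 (pos 4,5,6,7): 1⊕1⊕1⊕0 = 1
Syndrome s4…s1 = 101 → error at position 5.
Flip position 5: 0101110 → 0101010

0101010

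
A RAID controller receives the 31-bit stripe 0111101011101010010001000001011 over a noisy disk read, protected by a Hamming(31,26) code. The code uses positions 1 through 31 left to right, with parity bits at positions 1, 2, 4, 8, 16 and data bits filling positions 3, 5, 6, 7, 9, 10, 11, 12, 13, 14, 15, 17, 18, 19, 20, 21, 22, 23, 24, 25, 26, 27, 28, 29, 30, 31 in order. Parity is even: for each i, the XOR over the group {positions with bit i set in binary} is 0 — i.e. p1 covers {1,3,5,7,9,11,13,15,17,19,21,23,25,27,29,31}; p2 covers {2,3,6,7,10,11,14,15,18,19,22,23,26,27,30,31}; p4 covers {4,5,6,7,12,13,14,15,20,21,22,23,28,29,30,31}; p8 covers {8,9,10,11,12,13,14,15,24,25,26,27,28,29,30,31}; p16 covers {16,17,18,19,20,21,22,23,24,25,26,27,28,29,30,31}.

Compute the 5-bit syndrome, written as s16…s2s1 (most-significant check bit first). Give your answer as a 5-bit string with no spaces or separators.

s1 (pos 1,3,5,7,9,11,13,15,17,19,21,23,25,27,29,31): 0⊕1⊕1⊕1⊕1⊕1⊕1⊕1⊕0⊕0⊕0⊕0⊕0⊕0⊕0⊕1 = 0
s2 (pos 2,3,6,7,10,11,14,15,18,19,22,23,26,27,30,31): 1⊕1⊕0⊕1⊕1⊕1⊕0⊕1⊕1⊕0⊕1⊕0⊕0⊕0⊕1⊕1 = 0
s4 (pos 4,5,6,7,12,13,14,15,20,21,22,23,28,29,30,31): 1⊕1⊕0⊕1⊕0⊕1⊕0⊕1⊕0⊕0⊕1⊕0⊕1⊕0⊕1⊕1 = 1
s8 (pos 8,9,10,11,12,13,14,15,24,25,26,27,28,29,30,31): 0⊕1⊕1⊕1⊕0⊕1⊕0⊕1⊕0⊕0⊕0⊕0⊕1⊕0⊕1⊕1 = 0
s16 (pos 16,17,18,19,20,21,22,23,24,25,26,27,28,29,30,31): 0⊕0⊕1⊕0⊕0⊕0⊕1⊕0⊕0⊕0⊕0⊕0⊕1⊕0⊕1⊕1 = 1
Syndrome s16…s1 = 10100 → error at position 20.

10100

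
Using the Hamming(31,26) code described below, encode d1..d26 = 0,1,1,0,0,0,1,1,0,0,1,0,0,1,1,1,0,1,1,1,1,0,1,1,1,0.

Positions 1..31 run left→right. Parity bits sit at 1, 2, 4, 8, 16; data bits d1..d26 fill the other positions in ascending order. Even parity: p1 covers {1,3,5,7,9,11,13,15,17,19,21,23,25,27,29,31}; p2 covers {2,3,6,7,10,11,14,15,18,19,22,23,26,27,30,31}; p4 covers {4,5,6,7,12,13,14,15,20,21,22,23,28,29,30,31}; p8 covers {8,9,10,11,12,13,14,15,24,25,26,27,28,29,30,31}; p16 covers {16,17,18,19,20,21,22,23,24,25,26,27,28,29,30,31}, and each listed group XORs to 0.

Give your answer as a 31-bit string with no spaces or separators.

0100110100110010001110111101110

Place data at non-parity positions: p1 p2 0 p4 1 1 0 p8 0 0 1 1 0 0 1 p16 0 0 1 1 1 0 1 1 1 1 0 1 1 1 0
p1 (pos 1,3,5,7,9,11,13,15,17,19,21,23,25,27,29,31): XOR of data positions = 0⊕1⊕0⊕0⊕1⊕0⊕1⊕0⊕1⊕1⊕1⊕1⊕0⊕1⊕0 = 0
p2 (pos 2,3,6,7,10,11,14,15,18,19,22,23,26,27,30,31): XOR of data positions = 0⊕1⊕0⊕0⊕1⊕0⊕1⊕0⊕1⊕0⊕1⊕1⊕0⊕1⊕0 = 1
p4 (pos 4,5,6,7,12,13,14,15,20,21,22,23,28,29,30,31): XOR of data positions = 1⊕1⊕0⊕1⊕0⊕0⊕1⊕1⊕1⊕0⊕1⊕1⊕1⊕1⊕0 = 0
p8 (pos 8,9,10,11,12,13,14,15,24,25,26,27,28,29,30,31): XOR of data positions = 0⊕0⊕1⊕1⊕0⊕0⊕1⊕1⊕1⊕1⊕0⊕1⊕1⊕1⊕0 = 1
p16 (pos 16,17,18,19,20,21,22,23,24,25,26,27,28,29,30,31): XOR of data positions = 0⊕0⊕1⊕1⊕1⊕0⊕1⊕1⊕1⊕1⊕0⊕1⊕1⊕1⊕0 = 0
Codeword: 0100110100110010001110111101110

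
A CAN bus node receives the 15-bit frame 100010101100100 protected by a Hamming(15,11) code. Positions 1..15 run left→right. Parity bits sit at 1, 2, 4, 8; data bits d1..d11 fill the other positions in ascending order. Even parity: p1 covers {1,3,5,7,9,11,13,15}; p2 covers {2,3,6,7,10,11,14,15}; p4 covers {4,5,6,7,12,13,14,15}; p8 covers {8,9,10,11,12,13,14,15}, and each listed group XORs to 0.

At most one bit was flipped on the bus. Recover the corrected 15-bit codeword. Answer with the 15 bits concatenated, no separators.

100010101100000

s1 (pos 1,3,5,7,9,11,13,15): 1⊕0⊕1⊕1⊕1⊕0⊕1⊕0 = 1
s2 (pos 2,3,6,7,10,11,14,15): 0⊕0⊕0⊕1⊕1⊕0⊕0⊕0 = 0
s4 (pos 4,5,6,7,12,13,14,15): 0⊕1⊕0⊕1⊕0⊕1⊕0⊕0 = 1
s8 (pos 8,9,10,11,12,13,14,15): 0⊕1⊕1⊕0⊕0⊕1⊕0⊕0 = 1
Syndrome s8…s1 = 1101 → error at position 13.
Flip position 13: 100010101100100 → 100010101100000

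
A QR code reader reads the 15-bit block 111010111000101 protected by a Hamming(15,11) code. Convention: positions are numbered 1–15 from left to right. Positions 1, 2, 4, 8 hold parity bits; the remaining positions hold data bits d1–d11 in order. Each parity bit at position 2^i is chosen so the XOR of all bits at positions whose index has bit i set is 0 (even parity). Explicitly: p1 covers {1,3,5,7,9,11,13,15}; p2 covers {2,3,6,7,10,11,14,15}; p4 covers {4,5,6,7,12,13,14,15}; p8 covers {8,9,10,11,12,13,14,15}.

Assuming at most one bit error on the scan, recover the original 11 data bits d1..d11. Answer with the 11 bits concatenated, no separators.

11011000101

s1 (pos 1,3,5,7,9,11,13,15): 1⊕1⊕1⊕1⊕1⊕0⊕1⊕1 = 1
s2 (pos 2,3,6,7,10,11,14,15): 1⊕1⊕0⊕1⊕0⊕0⊕0⊕1 = 0
s4 (pos 4,5,6,7,12,13,14,15): 0⊕1⊕0⊕1⊕0⊕1⊕0⊕1 = 0
s8 (pos 8,9,10,11,12,13,14,15): 1⊕1⊕0⊕0⊕0⊕1⊕0⊕1 = 0
Syndrome s8…s1 = 0001 → error at position 1.
Flip position 1: 111010111000101 → 011010111000101
Read data bits from positions 3,5,6,7,9,10,11,12,13,14,15: 11011000101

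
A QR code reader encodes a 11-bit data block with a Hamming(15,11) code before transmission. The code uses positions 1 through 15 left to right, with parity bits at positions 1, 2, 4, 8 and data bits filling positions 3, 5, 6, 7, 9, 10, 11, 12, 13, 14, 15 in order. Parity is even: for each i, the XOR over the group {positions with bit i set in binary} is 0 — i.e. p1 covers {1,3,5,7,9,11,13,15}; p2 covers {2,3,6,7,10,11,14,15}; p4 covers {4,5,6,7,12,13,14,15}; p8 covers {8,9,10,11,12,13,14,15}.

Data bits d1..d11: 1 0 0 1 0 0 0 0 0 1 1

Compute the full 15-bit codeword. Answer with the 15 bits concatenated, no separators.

101100100000011

Place data at non-parity positions: p1 p2 1 p4 0 0 1 p8 0 0 0 0 0 1 1
p1 (pos 1,3,5,7,9,11,13,15): XOR of data positions = 1⊕0⊕1⊕0⊕0⊕0⊕1 = 1
p2 (pos 2,3,6,7,10,11,14,15): XOR of data positions = 1⊕0⊕1⊕0⊕0⊕1⊕1 = 0
p4 (pos 4,5,6,7,12,13,14,15): XOR of data positions = 0⊕0⊕1⊕0⊕0⊕1⊕1 = 1
p8 (pos 8,9,10,11,12,13,14,15): XOR of data positions = 0⊕0⊕0⊕0⊕0⊕1⊕1 = 0
Codeword: 101100100000011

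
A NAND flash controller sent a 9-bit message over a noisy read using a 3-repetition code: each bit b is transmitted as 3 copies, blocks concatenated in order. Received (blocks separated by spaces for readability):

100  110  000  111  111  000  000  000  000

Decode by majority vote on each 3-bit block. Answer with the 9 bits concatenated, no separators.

010110000

Block 1 (100): 1 one → 0
Block 2 (110): 2 ones → 1
Block 3 (000): 0 ones → 0
Block 4 (111): 3 ones → 1
Block 5 (111): 3 ones → 1
Block 6 (000): 0 ones → 0
Block 7 (000): 0 ones → 0
Block 8 (000): 0 ones → 0
Block 9 (000): 0 ones → 0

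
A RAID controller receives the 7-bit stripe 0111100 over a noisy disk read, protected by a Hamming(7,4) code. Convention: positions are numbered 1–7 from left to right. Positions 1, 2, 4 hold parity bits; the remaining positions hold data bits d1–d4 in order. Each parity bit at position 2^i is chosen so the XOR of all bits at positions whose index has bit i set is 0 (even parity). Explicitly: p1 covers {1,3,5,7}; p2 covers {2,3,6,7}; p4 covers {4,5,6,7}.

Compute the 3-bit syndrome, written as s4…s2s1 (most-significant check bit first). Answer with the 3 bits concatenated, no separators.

000

s1 (pos 1,3,5,7): 0⊕1⊕1⊕0 = 0
s2 (pos 2,3,6,7): 1⊕1⊕0⊕0 = 0
s4 (pos 4,5,6,7): 1⊕1⊕0⊕0 = 0
Syndrome s4…s1 = 000 → no error.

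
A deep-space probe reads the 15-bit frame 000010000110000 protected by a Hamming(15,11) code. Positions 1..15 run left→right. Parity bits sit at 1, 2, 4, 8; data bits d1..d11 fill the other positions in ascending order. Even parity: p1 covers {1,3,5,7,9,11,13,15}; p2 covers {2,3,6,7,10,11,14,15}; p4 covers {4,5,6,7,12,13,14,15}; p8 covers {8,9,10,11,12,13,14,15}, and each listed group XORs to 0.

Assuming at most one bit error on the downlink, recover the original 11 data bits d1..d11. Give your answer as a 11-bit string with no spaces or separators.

s1 (pos 1,3,5,7,9,11,13,15): 0⊕0⊕1⊕0⊕0⊕1⊕0⊕0 = 0
s2 (pos 2,3,6,7,10,11,14,15): 0⊕0⊕0⊕0⊕1⊕1⊕0⊕0 = 0
s4 (pos 4,5,6,7,12,13,14,15): 0⊕1⊕0⊕0⊕0⊕0⊕0⊕0 = 1
s8 (pos 8,9,10,11,12,13,14,15): 0⊕0⊕1⊕1⊕0⊕0⊕0⊕0 = 0
Syndrome s8…s1 = 0100 → error at position 4.
Flip position 4: 000010000110000 → 000110000110000
Read data bits from positions 3,5,6,7,9,10,11,12,13,14,15: 01000110000

01000110000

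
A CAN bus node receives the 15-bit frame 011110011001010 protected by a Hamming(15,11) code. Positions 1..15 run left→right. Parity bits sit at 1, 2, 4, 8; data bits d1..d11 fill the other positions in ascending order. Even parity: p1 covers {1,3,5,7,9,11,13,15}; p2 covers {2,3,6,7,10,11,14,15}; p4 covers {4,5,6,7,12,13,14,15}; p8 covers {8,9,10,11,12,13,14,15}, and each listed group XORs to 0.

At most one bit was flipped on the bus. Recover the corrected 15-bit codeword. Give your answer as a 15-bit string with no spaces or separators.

s1 (pos 1,3,5,7,9,11,13,15): 0⊕1⊕1⊕0⊕1⊕0⊕0⊕0 = 1
s2 (pos 2,3,6,7,10,11,14,15): 1⊕1⊕0⊕0⊕0⊕0⊕1⊕0 = 1
s4 (pos 4,5,6,7,12,13,14,15): 1⊕1⊕0⊕0⊕1⊕0⊕1⊕0 = 0
s8 (pos 8,9,10,11,12,13,14,15): 1⊕1⊕0⊕0⊕1⊕0⊕1⊕0 = 0
Syndrome s8…s1 = 0011 → error at position 3.
Flip position 3: 011110011001010 → 010110011001010

010110011001010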